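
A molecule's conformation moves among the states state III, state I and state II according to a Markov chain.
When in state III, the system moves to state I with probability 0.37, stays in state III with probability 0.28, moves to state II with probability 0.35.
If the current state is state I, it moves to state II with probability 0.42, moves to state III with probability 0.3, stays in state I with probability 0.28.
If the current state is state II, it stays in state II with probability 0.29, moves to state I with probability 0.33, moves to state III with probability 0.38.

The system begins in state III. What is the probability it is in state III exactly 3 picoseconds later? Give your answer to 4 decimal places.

0.3219

Propagate the distribution vector 3 picoseconds from state III.
After 0 picoseconds: (1.0000, 0.0000, 0.0000)
After 1 picosecond: (0.2800, 0.3700, 0.3500)
After 2 picoseconds: (0.3224, 0.3227, 0.3549)
After 3 picoseconds: (0.3219, 0.3268, 0.3513)
P(in state III after 3 picoseconds) = 0.3219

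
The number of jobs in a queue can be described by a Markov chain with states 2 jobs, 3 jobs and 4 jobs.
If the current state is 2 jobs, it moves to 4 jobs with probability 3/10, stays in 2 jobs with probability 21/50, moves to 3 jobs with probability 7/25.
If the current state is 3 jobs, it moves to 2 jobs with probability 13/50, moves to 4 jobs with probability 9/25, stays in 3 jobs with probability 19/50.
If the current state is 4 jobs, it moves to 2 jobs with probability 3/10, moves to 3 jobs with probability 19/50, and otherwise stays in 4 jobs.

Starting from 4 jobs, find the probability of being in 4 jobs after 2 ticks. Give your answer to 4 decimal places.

Sum over the intermediate state after 1 tick:
P = P(4 jobs→2 jobs)·P(2 jobs→4 jobs) + P(4 jobs→3 jobs)·P(3 jobs→4 jobs) + P(4 jobs→4 jobs)·P(4 jobs→4 jobs)
  = 0.3×0.3 + 0.38×0.36 + 0.32×0.32
  = 0.0900 + 0.1368 + 0.1024 = 0.3292

0.3292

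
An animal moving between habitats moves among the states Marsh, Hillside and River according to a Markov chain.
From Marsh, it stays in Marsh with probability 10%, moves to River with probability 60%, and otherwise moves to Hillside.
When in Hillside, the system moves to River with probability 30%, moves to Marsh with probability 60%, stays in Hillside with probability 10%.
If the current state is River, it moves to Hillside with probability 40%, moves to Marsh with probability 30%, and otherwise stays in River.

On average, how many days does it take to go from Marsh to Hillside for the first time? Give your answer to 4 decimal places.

Let t(s) be the expected number of days to first reach Hillside from state s, with t(Hillside) = 0. Conditioning on the first day:
t(Marsh) = 1 + 0.1·t(Marsh) + 0.6·t(River)
t(River) = 1 + 0.3·t(Marsh) + 0.3·t(River)
Solving: t(Marsh) = 2.8889, t(River) = 2.6667.
Expected days from Marsh to Hillside: 2.8889.

2.8889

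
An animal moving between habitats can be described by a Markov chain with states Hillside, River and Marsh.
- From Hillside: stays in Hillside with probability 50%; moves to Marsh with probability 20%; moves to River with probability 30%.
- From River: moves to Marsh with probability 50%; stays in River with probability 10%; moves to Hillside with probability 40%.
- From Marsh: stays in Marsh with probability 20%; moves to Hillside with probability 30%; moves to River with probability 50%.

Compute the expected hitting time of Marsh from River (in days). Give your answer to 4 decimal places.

Let t(s) be the expected number of days to first reach Marsh from state s, with t(Marsh) = 0. Conditioning on the first day:
t(Hillside) = 1 + 0.5·t(Hillside) + 0.3·t(River)
t(River) = 1 + 0.4·t(Hillside) + 0.1·t(River)
Solving: t(Hillside) = 3.6364, t(River) = 2.7273.
Expected days from River to Marsh: 2.7273.

2.7273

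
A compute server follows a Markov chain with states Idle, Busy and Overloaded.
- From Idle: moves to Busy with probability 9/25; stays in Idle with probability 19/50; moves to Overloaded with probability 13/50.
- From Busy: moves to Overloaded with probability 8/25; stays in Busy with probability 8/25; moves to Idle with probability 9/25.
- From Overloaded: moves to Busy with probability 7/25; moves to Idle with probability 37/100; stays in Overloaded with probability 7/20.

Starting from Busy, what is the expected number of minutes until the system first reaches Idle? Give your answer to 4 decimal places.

2.7526

Let t(s) be the expected number of minutes to first reach Idle from state s, with t(Idle) = 0. Conditioning on the first minute:
t(Busy) = 1 + 0.32·t(Busy) + 0.32·t(Overloaded)
t(Overloaded) = 1 + 0.28·t(Busy) + 0.35·t(Overloaded)
Solving: t(Busy) = 2.7526, t(Overloaded) = 2.7242.
Expected minutes from Busy to Idle: 2.7526.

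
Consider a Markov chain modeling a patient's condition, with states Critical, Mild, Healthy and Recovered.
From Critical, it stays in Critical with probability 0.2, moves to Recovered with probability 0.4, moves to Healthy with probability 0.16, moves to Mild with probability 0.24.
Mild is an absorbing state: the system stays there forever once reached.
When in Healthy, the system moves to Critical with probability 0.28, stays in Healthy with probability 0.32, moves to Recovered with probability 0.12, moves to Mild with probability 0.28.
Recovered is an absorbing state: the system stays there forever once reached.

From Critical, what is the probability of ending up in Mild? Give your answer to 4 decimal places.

Let h(s) be the probability of absorption at Mild starting from transient state s. Then h(Mild) = 1 and h(Recovered) = 0. By first-step analysis:
h(Critical) = 0.2·h(Critical) + 0.24·1 + 0.16·h(Healthy) + 0.4·0
h(Healthy) = 0.28·h(Critical) + 0.28·1 + 0.32·h(Healthy) + 0.12·0
Solving: h(Critical) = 0.4167, h(Healthy) = 0.5833.
Starting from Critical, the probability is 0.4167.

0.4167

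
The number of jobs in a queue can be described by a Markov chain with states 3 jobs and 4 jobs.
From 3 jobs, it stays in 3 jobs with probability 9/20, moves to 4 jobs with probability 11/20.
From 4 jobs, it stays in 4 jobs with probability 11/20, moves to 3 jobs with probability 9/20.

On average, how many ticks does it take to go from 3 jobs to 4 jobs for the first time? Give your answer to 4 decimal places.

Let t(s) be the expected number of ticks to first reach 4 jobs from state s, with t(4 jobs) = 0. Conditioning on the first tick:
t(3 jobs) = 1 + 0.45·t(3 jobs)
Solving: t(3 jobs) = 1.8182.
Expected ticks from 3 jobs to 4 jobs: 1.8182.

1.8182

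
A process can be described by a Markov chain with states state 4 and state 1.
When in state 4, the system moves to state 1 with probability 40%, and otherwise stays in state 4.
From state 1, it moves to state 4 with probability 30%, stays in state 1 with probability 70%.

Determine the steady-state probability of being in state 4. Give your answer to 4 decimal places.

Let the stationary distribution be π with π = πP and π_1 + π_2 = 1.
π_1 = 0.6·π_1 + 0.3·π_2
Solving with the normalization constraint gives π = (0.4286, 0.5714).
So the stationary probability of state 4 is 0.4286.

0.4286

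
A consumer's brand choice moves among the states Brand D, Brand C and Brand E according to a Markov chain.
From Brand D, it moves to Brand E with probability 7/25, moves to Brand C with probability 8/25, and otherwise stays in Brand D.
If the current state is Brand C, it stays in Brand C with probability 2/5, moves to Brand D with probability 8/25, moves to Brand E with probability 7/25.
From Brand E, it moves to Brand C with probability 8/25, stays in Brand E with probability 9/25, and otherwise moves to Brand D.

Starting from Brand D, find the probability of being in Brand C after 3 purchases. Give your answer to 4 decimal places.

Propagate the distribution vector 3 purchases from Brand D.
After 0 purchases: (1.0000, 0.0000, 0.0000)
After 1 purchase: (0.4000, 0.3200, 0.2800)
After 2 purchases: (0.3520, 0.3456, 0.3024)
After 3 purchases: (0.3482, 0.3476, 0.3042)
P(in Brand C after 3 purchases) = 0.3476

0.3476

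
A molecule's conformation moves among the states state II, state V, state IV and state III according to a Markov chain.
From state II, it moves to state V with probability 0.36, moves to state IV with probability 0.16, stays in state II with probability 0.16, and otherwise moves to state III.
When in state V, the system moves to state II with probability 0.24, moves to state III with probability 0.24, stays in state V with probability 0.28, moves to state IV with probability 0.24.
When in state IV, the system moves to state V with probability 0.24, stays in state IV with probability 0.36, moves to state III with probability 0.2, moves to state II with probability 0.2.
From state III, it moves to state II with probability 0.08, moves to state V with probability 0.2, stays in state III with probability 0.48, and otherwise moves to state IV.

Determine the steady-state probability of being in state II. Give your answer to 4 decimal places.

0.1653

Let the stationary distribution be π with π = πP and π_1 + π_2 + π_3 + π_4 = 1.
π_1 = 0.16·π_1 + 0.24·π_2 + 0.2·π_3 + 0.08·π_4
π_2 = 0.36·π_1 + 0.28·π_2 + 0.24·π_3 + 0.2·π_4
π_3 = 0.16·π_1 + 0.24·π_2 + 0.36·π_3 + 0.24·π_4
Solving with the normalization constraint gives π = (0.1653, 0.2573, 0.2577, 0.3196).
So the stationary probability of state II is 0.1653.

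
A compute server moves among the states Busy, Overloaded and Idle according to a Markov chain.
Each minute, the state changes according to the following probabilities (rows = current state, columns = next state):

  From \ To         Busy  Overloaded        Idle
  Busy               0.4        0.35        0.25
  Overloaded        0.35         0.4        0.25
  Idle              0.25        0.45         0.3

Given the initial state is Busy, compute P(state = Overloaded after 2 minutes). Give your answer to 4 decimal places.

0.3925

Sum over the intermediate state after 1 minute:
P = P(Busy→Busy)·P(Busy→Overloaded) + P(Busy→Overloaded)·P(Overloaded→Overloaded) + P(Busy→Idle)·P(Idle→Overloaded)
  = 0.4×0.35 + 0.35×0.4 + 0.25×0.45
  = 0.1400 + 0.1400 + 0.1125 = 0.3925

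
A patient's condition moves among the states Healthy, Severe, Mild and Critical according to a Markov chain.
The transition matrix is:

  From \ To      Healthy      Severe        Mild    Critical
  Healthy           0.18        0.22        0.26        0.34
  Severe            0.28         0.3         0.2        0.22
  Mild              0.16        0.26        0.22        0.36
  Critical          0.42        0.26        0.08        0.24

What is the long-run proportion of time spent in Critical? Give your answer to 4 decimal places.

0.2842

Let the stationary distribution be π with π = πP and π_1 + π_2 + π_3 + π_4 = 1.
π_1 = 0.18·π_1 + 0.28·π_2 + 0.16·π_3 + 0.42·π_4
π_2 = 0.22·π_1 + 0.3·π_2 + 0.26·π_3 + 0.26·π_4
π_3 = 0.26·π_1 + 0.2·π_2 + 0.22·π_3 + 0.08·π_4
Solving with the normalization constraint gives π = (0.2704, 0.2596, 0.1858, 0.2842).
So the stationary probability of Critical is 0.2842.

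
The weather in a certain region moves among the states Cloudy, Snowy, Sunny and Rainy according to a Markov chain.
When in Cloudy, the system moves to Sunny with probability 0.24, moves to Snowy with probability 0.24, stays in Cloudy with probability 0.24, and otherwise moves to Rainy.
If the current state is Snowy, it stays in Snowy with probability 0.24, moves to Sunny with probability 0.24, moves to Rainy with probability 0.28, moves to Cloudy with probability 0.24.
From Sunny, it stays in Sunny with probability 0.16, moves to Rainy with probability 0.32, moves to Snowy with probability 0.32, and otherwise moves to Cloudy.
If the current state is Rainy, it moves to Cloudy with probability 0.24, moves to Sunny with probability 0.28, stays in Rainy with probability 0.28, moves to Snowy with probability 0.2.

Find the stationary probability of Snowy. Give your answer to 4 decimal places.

0.2471

Let the stationary distribution be π with π = πP and π_1 + π_2 + π_3 + π_4 = 1.
π_1 = 0.24·π_1 + 0.24·π_2 + 0.2·π_3 + 0.24·π_4
π_2 = 0.24·π_1 + 0.24·π_2 + 0.32·π_3 + 0.2·π_4
π_3 = 0.24·π_1 + 0.24·π_2 + 0.16·π_3 + 0.28·π_4
Solving with the normalization constraint gives π = (0.2307, 0.2471, 0.2329, 0.2893).
So the stationary probability of Snowy is 0.2471.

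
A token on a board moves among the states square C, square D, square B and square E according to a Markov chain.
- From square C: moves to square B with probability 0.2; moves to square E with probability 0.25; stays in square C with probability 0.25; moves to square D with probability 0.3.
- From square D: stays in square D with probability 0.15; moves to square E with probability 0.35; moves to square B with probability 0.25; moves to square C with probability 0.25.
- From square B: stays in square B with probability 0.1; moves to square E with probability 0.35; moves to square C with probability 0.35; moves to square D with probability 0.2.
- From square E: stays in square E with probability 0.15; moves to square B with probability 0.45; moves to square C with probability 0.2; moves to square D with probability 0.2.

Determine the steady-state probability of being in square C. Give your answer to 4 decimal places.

0.2618

Let the stationary distribution be π with π = πP and π_1 + π_2 + π_3 + π_4 = 1.
π_1 = 0.25·π_1 + 0.25·π_2 + 0.35·π_3 + 0.2·π_4
π_2 = 0.3·π_1 + 0.15·π_2 + 0.2·π_3 + 0.2·π_4
π_3 = 0.2·π_1 + 0.25·π_2 + 0.1·π_3 + 0.45·π_4
Solving with the normalization constraint gives π = (0.2618, 0.2154, 0.2529, 0.2698).
So the stationary probability of square C is 0.2618.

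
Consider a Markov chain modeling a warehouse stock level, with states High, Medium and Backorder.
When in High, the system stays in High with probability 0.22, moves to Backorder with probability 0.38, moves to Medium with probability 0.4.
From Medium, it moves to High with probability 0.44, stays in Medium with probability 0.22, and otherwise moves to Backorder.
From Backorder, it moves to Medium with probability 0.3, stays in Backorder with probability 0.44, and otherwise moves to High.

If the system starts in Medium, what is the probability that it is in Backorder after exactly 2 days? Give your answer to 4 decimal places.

Sum over the intermediate state after 1 day:
P = P(Medium→High)·P(High→Backorder) + P(Medium→Medium)·P(Medium→Backorder) + P(Medium→Backorder)·P(Backorder→Backorder)
  = 0.44×0.38 + 0.22×0.34 + 0.34×0.44
  = 0.1672 + 0.0748 + 0.1496 = 0.3916

0.3916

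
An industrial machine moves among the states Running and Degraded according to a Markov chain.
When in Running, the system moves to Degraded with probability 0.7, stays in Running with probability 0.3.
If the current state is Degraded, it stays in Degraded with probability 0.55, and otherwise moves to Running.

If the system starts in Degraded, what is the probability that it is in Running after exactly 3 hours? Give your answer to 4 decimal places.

0.3926

Propagate the distribution vector 3 hours from Degraded.
After 0 hours: (0.0000, 1.0000)
After 1 hour: (0.4500, 0.5500)
After 2 hours: (0.3825, 0.6175)
After 3 hours: (0.3926, 0.6074)
P(in Running after 3 hours) = 0.3926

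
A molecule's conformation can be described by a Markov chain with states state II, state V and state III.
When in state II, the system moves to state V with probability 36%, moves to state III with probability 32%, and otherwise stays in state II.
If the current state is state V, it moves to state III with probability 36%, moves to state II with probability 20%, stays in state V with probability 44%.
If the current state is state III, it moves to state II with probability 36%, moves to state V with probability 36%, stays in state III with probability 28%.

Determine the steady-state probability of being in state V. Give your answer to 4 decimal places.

Let the stationary distribution be π with π = πP and π_1 + π_2 + π_3 = 1.
π_1 = 0.32·π_1 + 0.2·π_2 + 0.36·π_3
π_2 = 0.36·π_1 + 0.44·π_2 + 0.36·π_3
Solving with the normalization constraint gives π = (0.2860, 0.3913, 0.3227).
So the stationary probability of state V is 0.3913.

0.3913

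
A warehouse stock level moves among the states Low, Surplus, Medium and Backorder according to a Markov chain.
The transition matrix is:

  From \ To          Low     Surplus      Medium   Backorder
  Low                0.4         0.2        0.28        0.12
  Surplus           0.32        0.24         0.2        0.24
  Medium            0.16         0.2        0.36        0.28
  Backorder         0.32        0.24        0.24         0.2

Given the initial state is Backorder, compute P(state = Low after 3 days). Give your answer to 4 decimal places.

Propagate the distribution vector 3 days from Backorder.
After 0 days: (0.0000, 0.0000, 0.0000, 1.0000)
After 1 day: (0.3200, 0.2400, 0.2400, 0.2000)
After 2 days: (0.3072, 0.2176, 0.2720, 0.2032)
After 3 days: (0.3011, 0.2168, 0.2762, 0.2059)
P(in Low after 3 days) = 0.3011

0.3011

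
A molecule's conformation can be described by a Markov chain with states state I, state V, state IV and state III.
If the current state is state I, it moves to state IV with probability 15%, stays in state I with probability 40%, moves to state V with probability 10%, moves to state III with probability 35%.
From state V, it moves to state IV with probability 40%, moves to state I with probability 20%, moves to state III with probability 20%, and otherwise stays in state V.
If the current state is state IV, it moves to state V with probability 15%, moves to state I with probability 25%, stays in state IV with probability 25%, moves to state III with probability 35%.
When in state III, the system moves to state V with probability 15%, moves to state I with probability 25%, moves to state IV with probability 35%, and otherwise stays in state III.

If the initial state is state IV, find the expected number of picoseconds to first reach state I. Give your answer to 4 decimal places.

4.1304

Let t(s) be the expected number of picoseconds to first reach state I from state s, with t(state I) = 0. Conditioning on the first picosecond:
t(state V) = 1 + 0.2·t(state V) + 0.4·t(state IV) + 0.2·t(state III)
t(state IV) = 1 + 0.15·t(state V) + 0.25·t(state IV) + 0.35·t(state III)
t(state III) = 1 + 0.15·t(state V) + 0.35·t(state IV) + 0.25·t(state III)
Solving: t(state V) = 4.3478, t(state IV) = 4.1304, t(state III) = 4.1304.
Expected picoseconds from state IV to state I: 4.1304.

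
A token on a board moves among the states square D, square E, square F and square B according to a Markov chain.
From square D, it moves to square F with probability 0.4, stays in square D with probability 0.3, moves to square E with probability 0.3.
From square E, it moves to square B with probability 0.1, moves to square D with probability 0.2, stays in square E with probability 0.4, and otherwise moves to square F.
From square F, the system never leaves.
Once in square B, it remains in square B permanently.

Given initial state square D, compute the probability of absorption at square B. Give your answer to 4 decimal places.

Let h(s) be the probability of absorption at square B starting from transient state s. Then h(square B) = 1 and h(square F) = 0. By first-step analysis:
h(square D) = 0.3·h(square D) + 0.3·h(square E) + 0.4·0
h(square E) = 0.2·h(square D) + 0.4·h(square E) + 0.3·0 + 0.1·1
Solving: h(square D) = 0.0833, h(square E) = 0.1944.
Starting from square D, the probability is 0.0833.

0.0833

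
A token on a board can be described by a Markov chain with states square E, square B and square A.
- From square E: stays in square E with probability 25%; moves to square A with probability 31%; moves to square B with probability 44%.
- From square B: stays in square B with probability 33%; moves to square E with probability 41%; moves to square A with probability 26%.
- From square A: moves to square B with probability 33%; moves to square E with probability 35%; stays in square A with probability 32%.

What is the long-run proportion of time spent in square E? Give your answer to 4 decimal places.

0.3382

Let the stationary distribution be π with π = πP and π_1 + π_2 + π_3 = 1.
π_1 = 0.25·π_1 + 0.41·π_2 + 0.35·π_3
π_2 = 0.44·π_1 + 0.33·π_2 + 0.33·π_3
Solving with the normalization constraint gives π = (0.3382, 0.3672, 0.2946).
So the stationary probability of square E is 0.3382.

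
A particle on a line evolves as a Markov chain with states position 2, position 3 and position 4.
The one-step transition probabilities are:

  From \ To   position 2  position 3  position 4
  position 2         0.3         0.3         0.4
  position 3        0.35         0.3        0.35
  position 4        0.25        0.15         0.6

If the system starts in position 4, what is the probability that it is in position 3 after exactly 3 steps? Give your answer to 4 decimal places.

0.2231

Propagate the distribution vector 3 steps from position 4.
After 0 steps: (0.0000, 0.0000, 1.0000)
After 1 step: (0.2500, 0.1500, 0.6000)
After 2 steps: (0.2775, 0.2100, 0.5125)
After 3 steps: (0.2849, 0.2231, 0.4920)
P(in position 3 after 3 steps) = 0.2231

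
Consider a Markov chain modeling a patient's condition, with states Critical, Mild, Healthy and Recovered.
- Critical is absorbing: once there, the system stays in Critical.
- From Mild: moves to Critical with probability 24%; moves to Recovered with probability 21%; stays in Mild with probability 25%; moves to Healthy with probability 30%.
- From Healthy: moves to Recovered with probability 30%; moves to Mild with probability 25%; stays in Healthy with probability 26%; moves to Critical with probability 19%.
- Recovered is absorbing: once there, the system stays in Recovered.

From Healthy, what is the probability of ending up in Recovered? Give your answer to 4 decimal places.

0.5781

Let h(s) be the probability of absorption at Recovered starting from transient state s. Then h(Recovered) = 1 and h(Critical) = 0. By first-step analysis:
h(Mild) = 0.24·0 + 0.25·h(Mild) + 0.3·h(Healthy) + 0.21·1
h(Healthy) = 0.19·0 + 0.25·h(Mild) + 0.26·h(Healthy) + 0.3·1
Solving: h(Mild) = 0.5113, h(Healthy) = 0.5781.
Starting from Healthy, the probability is 0.5781.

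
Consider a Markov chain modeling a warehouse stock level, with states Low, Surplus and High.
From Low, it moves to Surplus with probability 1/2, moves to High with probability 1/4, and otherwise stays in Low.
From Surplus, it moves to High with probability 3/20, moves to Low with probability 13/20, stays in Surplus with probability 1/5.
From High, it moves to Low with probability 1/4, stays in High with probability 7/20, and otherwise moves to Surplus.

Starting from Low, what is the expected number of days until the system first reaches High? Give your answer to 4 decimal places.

4.7273

Let t(s) be the expected number of days to first reach High from state s, with t(High) = 0. Conditioning on the first day:
t(Low) = 1 + 0.25·t(Low) + 0.5·t(Surplus)
t(Surplus) = 1 + 0.65·t(Low) + 0.2·t(Surplus)
Solving: t(Low) = 4.7273, t(Surplus) = 5.0909.
Expected days from Low to High: 4.7273.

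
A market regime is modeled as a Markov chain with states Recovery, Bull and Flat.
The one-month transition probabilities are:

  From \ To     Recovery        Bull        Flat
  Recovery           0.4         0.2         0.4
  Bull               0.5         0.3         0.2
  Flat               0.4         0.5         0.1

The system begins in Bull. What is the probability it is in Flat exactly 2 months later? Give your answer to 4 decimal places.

0.2800

Sum over the intermediate state after 1 month:
P = P(Bull→Recovery)·P(Recovery→Flat) + P(Bull→Bull)·P(Bull→Flat) + P(Bull→Flat)·P(Flat→Flat)
  = 0.5×0.4 + 0.3×0.2 + 0.2×0.1
  = 0.2000 + 0.0600 + 0.0200 = 0.2800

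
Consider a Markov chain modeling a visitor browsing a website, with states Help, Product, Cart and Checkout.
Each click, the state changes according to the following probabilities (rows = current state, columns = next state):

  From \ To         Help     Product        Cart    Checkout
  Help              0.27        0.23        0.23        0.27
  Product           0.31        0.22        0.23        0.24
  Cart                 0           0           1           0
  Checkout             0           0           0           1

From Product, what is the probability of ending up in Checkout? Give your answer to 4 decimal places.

0.5198

Let h(s) be the probability of absorption at Checkout starting from transient state s. Then h(Checkout) = 1 and h(Cart) = 0. By first-step analysis:
h(Help) = 0.27·h(Help) + 0.23·h(Product) + 0.23·0 + 0.27·1
h(Product) = 0.31·h(Help) + 0.22·h(Product) + 0.23·0 + 0.24·1
Solving: h(Help) = 0.5336, h(Product) = 0.5198.
Starting from Product, the probability is 0.5198.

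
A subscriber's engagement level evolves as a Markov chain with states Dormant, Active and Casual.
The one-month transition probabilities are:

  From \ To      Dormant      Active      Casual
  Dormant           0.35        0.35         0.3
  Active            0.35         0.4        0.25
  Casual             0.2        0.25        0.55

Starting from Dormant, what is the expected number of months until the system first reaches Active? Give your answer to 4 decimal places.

Let t(s) be the expected number of months to first reach Active from state s, with t(Active) = 0. Conditioning on the first month:
t(Dormant) = 1 + 0.35·t(Dormant) + 0.3·t(Casual)
t(Casual) = 1 + 0.2·t(Dormant) + 0.55·t(Casual)
Solving: t(Dormant) = 3.2258, t(Casual) = 3.6559.
Expected months from Dormant to Active: 3.2258.

3.2258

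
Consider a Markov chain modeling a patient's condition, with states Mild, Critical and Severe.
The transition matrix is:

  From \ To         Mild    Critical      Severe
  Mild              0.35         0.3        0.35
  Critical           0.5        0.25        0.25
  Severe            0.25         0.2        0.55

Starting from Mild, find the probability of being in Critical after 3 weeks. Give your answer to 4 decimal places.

0.2485

Propagate the distribution vector 3 weeks from Mild.
After 0 weeks: (1.0000, 0.0000, 0.0000)
After 1 week: (0.3500, 0.3000, 0.3500)
After 2 weeks: (0.3600, 0.2500, 0.3900)
After 3 weeks: (0.3485, 0.2485, 0.4030)
P(in Critical after 3 weeks) = 0.2485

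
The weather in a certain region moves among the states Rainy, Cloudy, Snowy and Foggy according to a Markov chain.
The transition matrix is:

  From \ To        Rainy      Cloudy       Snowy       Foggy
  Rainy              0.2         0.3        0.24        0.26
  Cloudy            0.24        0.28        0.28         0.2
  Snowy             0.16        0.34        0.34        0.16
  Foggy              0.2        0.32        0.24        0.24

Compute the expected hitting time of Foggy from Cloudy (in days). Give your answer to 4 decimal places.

4.9763

Let t(s) be the expected number of days to first reach Foggy from state s, with t(Foggy) = 0. Conditioning on the first day:
t(Rainy) = 1 + 0.2·t(Rainy) + 0.3·t(Cloudy) + 0.24·t(Snowy)
t(Cloudy) = 1 + 0.24·t(Rainy) + 0.28·t(Cloudy) + 0.28·t(Snowy)
t(Snowy) = 1 + 0.16·t(Rainy) + 0.34·t(Cloudy) + 0.34·t(Snowy)
Solving: t(Rainy) = 4.6801, t(Cloudy) = 4.9763, t(Snowy) = 5.2133.
Expected days from Cloudy to Foggy: 4.9763.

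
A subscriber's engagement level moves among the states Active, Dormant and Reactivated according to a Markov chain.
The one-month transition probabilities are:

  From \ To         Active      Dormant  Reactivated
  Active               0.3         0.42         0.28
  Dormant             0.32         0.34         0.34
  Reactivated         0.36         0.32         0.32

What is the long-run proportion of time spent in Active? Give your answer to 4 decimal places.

0.3260

Let the stationary distribution be π with π = πP and π_1 + π_2 + π_3 = 1.
π_1 = 0.3·π_1 + 0.32·π_2 + 0.36·π_3
π_2 = 0.42·π_1 + 0.34·π_2 + 0.32·π_3
Solving with the normalization constraint gives π = (0.3260, 0.3598, 0.3142).
So the stationary probability of Active is 0.3260.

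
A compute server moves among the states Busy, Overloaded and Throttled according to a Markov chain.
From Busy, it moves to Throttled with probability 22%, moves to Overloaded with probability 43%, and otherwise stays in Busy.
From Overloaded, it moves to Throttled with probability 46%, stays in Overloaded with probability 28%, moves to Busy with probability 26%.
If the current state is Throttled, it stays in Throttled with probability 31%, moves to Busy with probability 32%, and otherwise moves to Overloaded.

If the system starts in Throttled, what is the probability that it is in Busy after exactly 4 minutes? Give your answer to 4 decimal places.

Propagate the distribution vector 4 minutes from Throttled.
After 0 minutes: (0.0000, 0.0000, 1.0000)
After 1 minute: (0.3200, 0.3700, 0.3100)
After 2 minutes: (0.3074, 0.3559, 0.3367)
After 3 minutes: (0.3079, 0.3564, 0.3357)
After 4 minutes: (0.3079, 0.3564, 0.3358)
P(in Busy after 4 minutes) = 0.3079

0.3079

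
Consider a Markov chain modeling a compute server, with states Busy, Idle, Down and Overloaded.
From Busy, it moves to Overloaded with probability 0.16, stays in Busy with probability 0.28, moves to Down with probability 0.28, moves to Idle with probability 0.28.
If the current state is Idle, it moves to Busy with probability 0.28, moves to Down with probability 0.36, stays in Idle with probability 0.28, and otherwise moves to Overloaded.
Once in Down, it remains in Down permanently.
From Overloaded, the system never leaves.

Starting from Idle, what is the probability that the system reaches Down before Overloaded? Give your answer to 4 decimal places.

Let h(s) be the probability of absorption at Down starting from transient state s. Then h(Down) = 1 and h(Overloaded) = 0. By first-step analysis:
h(Busy) = 0.28·h(Busy) + 0.28·h(Idle) + 0.28·1 + 0.16·0
h(Idle) = 0.28·h(Busy) + 0.28·h(Idle) + 0.36·1 + 0.08·0
Solving: h(Busy) = 0.6873, h(Idle) = 0.7673.
Starting from Idle, the probability is 0.7673.

0.7673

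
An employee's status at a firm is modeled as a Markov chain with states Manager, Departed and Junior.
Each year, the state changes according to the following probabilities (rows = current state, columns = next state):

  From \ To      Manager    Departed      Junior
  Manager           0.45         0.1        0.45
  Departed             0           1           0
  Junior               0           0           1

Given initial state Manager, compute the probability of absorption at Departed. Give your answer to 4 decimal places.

0.1818

Let h(s) be the probability of absorption at Departed starting from transient state s. Then h(Departed) = 1 and h(Junior) = 0. By first-step analysis:
h(Manager) = 0.45·h(Manager) + 0.1·1 + 0.45·0
Solving: h(Manager) = 0.1818.
Starting from Manager, the probability is 0.1818.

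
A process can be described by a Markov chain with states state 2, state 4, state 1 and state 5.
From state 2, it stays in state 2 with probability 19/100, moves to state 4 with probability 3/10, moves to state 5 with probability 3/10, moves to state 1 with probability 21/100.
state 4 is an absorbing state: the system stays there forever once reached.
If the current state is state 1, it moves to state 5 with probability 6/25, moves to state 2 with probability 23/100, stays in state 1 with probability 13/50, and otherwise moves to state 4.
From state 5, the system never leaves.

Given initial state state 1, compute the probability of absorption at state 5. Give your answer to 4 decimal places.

0.4780

Let h(s) be the probability of absorption at state 5 starting from transient state s. Then h(state 5) = 1 and h(state 4) = 0. By first-step analysis:
h(state 2) = 0.19·h(state 2) + 0.3·0 + 0.21·h(state 1) + 0.3·1
h(state 1) = 0.23·h(state 2) + 0.27·0 + 0.26·h(state 1) + 0.24·1
Solving: h(state 2) = 0.4943, h(state 1) = 0.4780.
Starting from state 1, the probability is 0.4780.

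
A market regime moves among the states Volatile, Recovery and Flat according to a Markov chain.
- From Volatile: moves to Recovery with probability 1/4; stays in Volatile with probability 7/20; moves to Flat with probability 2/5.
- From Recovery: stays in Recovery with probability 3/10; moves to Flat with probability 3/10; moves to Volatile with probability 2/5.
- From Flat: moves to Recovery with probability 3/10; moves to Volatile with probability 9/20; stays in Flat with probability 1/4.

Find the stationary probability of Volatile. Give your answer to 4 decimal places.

Let the stationary distribution be π with π = πP and π_1 + π_2 + π_3 = 1.
π_1 = 0.35·π_1 + 0.4·π_2 + 0.45·π_3
π_2 = 0.25·π_1 + 0.3·π_2 + 0.3·π_3
Solving with the normalization constraint gives π = (0.3964, 0.2802, 0.3235).
So the stationary probability of Volatile is 0.3964.

0.3964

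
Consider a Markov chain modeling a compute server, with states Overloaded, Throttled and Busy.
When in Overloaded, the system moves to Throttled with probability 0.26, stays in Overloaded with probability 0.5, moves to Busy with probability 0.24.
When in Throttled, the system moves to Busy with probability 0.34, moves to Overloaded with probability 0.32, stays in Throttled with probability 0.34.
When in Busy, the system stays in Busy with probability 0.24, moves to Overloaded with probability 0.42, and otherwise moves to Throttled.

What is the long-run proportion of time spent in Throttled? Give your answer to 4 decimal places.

0.3061

Let the stationary distribution be π with π = πP and π_1 + π_2 + π_3 = 1.
π_1 = 0.5·π_1 + 0.32·π_2 + 0.42·π_3
π_2 = 0.26·π_1 + 0.34·π_2 + 0.34·π_3
Solving with the normalization constraint gives π = (0.4232, 0.3061, 0.2706).
So the stationary probability of Throttled is 0.3061.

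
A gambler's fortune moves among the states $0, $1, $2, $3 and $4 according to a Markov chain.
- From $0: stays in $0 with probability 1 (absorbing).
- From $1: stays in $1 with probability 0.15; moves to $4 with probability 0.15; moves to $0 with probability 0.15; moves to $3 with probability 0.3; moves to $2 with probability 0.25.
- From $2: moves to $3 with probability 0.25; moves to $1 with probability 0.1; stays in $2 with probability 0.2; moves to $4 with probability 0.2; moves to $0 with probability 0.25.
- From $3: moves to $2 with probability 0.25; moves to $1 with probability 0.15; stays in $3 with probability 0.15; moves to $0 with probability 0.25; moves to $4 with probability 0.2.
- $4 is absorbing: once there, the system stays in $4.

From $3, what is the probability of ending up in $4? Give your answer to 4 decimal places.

Let h(s) be the probability of absorption at $4 starting from transient state s. Then h($4) = 1 and h($0) = 0. By first-step analysis:
h($1) = 0.15·0 + 0.15·h($1) + 0.25·h($2) + 0.3·h($3) + 0.15·1
h($2) = 0.25·0 + 0.1·h($1) + 0.2·h($2) + 0.25·h($3) + 0.2·1
h($3) = 0.25·0 + 0.15·h($1) + 0.25·h($2) + 0.15·h($3) + 0.2·1
Solving: h($1) = 0.4673, h($2) = 0.4490, h($3) = 0.4498.
Starting from $3, the probability is 0.4498.

0.4498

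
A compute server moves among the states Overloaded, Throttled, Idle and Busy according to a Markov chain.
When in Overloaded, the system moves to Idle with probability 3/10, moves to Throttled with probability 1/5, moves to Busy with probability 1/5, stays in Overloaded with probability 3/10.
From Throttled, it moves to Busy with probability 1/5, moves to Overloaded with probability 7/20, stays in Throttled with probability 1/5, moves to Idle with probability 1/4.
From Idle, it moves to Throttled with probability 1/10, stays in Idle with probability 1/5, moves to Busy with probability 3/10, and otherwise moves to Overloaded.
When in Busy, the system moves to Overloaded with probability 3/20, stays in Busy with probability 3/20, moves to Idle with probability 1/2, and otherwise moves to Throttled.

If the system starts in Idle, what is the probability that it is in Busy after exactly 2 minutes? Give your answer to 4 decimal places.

0.2050

Propagate the distribution vector 2 minutes from Idle.
After 0 minutes: (0.0000, 0.0000, 1.0000, 0.0000)
After 1 minute: (0.4000, 0.1000, 0.2000, 0.3000)
After 2 minutes: (0.2800, 0.1800, 0.3350, 0.2050)
P(in Busy after 2 minutes) = 0.2050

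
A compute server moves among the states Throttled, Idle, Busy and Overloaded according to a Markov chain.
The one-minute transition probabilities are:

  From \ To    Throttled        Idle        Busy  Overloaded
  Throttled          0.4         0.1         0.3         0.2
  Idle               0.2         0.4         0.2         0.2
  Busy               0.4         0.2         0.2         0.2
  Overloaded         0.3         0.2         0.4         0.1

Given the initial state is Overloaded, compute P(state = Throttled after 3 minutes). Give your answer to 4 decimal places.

0.3390

Propagate the distribution vector 3 minutes from Overloaded.
After 0 minutes: (0.0000, 0.0000, 0.0000, 1.0000)
After 1 minute: (0.3000, 0.2000, 0.4000, 0.1000)
After 2 minutes: (0.3500, 0.2100, 0.2500, 0.1900)
After 3 minutes: (0.3390, 0.2070, 0.2730, 0.1810)
P(in Throttled after 3 minutes) = 0.3390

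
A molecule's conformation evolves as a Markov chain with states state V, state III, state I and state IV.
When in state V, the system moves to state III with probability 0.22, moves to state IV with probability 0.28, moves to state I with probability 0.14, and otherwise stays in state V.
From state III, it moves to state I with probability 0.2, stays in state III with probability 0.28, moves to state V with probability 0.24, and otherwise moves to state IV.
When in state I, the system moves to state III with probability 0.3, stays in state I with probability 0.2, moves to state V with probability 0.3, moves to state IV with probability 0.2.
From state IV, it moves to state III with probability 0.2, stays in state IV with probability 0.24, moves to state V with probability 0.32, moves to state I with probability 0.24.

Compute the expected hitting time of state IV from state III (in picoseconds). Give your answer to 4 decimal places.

Let t(s) be the expected number of picoseconds to first reach state IV from state s, with t(state IV) = 0. Conditioning on the first picosecond:
t(state V) = 1 + 0.36·t(state V) + 0.22·t(state III) + 0.14·t(state I)
t(state III) = 1 + 0.24·t(state V) + 0.28·t(state III) + 0.2·t(state I)
t(state I) = 1 + 0.3·t(state V) + 0.3·t(state III) + 0.2·t(state I)
Solving: t(state V) = 3.7479, t(state III) = 3.7683, t(state I) = 4.0686.
Expected picoseconds from state III to state IV: 3.7683.

3.7683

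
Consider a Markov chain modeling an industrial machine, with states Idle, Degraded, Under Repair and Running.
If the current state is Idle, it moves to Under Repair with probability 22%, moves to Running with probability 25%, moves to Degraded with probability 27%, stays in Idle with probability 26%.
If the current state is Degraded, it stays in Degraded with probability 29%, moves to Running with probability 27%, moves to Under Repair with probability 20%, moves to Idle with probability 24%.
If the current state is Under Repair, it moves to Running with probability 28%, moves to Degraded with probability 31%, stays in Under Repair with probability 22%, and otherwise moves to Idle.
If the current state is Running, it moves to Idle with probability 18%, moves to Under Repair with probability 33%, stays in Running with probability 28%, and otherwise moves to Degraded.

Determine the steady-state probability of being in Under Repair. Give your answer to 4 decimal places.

Let the stationary distribution be π with π = πP and π_1 + π_2 + π_3 + π_4 = 1.
π_1 = 0.26·π_1 + 0.24·π_2 + 0.19·π_3 + 0.18·π_4
π_2 = 0.27·π_1 + 0.29·π_2 + 0.31·π_3 + 0.21·π_4
π_3 = 0.22·π_1 + 0.2·π_2 + 0.22·π_3 + 0.33·π_4
Solving with the normalization constraint gives π = (0.2158, 0.2689, 0.2444, 0.2708).
So the stationary probability of Under Repair is 0.2444.

0.2444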